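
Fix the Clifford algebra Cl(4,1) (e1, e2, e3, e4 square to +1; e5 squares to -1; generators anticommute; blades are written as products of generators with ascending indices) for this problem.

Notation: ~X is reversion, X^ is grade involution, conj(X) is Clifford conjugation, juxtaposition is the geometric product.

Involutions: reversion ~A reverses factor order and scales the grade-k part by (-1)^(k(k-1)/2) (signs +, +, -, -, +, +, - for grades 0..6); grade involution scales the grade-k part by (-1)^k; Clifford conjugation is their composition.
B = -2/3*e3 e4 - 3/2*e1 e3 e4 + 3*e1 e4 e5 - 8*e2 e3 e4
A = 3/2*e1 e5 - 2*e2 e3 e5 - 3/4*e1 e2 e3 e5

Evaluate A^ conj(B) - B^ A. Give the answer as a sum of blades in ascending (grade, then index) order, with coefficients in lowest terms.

first term: -9/2*e4 - 16*e4 e5 + 6*e1 e4 e5 + 9/4*e2 e3 e4 + 5/24*e2 e4 e5 + 9/4*e3 e4 e5 - 6*e1 e2 e3 e4 + 5/2*e1 e2 e4 e5 + e1 e3 e4 e5 + 12*e1 e2 e3 e4 e5
second term: 9/2*e4 + 16*e4 e5 - 6*e1 e4 e5 - 9/4*e2 e3 e4 - 5/24*e2 e4 e5 + 9/4*e3 e4 e5 - 6*e1 e2 e3 e4 + 5/2*e1 e2 e4 e5 - e1 e3 e4 e5 - 12*e1 e2 e3 e4 e5
Answer: -9*e4 - 32*e4 e5 + 12*e1 e4 e5 + 9/2*e2 e3 e4 + 5/12*e2 e4 e5 + 2*e1 e3 e4 e5 + 24*e1 e2 e3 e4 e5


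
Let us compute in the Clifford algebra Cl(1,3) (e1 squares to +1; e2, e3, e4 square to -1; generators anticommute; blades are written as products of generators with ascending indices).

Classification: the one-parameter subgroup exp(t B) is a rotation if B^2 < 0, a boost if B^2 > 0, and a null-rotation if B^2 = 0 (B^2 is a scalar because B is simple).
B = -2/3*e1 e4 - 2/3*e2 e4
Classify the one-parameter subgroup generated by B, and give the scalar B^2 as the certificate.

B^2 term by term: the squares give (-2/3)^2*(e1 e4)^2 + (-2/3)^2*(e2 e4)^2 = 4/9*(+1) + 4/9*(-1) = 0 (each basis 2-blade squares to minus the product of its generators' squares); cross terms between blades sharing an index anticommute and cancel. So B^2 = 0.
Answer: null-rotation, certificate B^2 = 0. One invariant decides it: the square 0 survives every conjugation, and its sign is exactly the classification.


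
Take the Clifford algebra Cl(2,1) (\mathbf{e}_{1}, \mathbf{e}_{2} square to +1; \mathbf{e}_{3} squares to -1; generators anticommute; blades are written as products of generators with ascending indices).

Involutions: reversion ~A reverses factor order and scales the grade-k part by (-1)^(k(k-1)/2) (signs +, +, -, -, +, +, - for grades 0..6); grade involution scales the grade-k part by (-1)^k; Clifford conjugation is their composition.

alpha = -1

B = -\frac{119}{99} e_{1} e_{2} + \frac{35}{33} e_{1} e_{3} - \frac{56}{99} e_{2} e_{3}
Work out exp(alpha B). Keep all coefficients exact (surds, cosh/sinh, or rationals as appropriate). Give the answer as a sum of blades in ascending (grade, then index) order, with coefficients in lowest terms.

B^2 term by term: the squares give (-\frac{119}{99})^2*(e_{1} e_{2})^2 + (\frac{35}{33})^2*(e_{1} e_{3})^2 + (-\frac{56}{99})^2*(e_{2} e_{3})^2 = \frac{14161}{9801}*(-1) + \frac{1225}{1089}*(+1) + \frac{3136}{9801}*(+1) = 0 (each basis 2-blade squares to minus the product of its generators' squares); cross terms between blades sharing an index anticommute and cancel. So B^2 = 0.
B^2 = 0, so the series closes: exp(alpha B) = 1 + alpha B (parabolic case).
Answer: 1 + \frac{119}{99} e_{1} e_{2} - \frac{35}{33} e_{1} e_{3} + \frac{56}{99} e_{2} e_{3}


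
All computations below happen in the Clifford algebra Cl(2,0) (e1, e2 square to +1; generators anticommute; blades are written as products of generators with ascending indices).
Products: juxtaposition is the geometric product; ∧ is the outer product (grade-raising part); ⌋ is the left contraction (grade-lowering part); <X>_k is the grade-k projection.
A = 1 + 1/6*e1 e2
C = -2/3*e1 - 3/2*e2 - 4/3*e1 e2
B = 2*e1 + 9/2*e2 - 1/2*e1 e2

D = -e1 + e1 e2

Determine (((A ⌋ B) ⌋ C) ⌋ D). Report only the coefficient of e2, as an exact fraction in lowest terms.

step 1: 1/12 + 2*e1 + 9/2*e2 - 1/2*e1 e2
step 2: -35/4 + 107/18*e1 - 67/24*e2 - 1/9*e1 e2
step 3: -35/6 + 277/24*e1 + 107/18*e2 - 35/4*e1 e2
Answer: 107/18


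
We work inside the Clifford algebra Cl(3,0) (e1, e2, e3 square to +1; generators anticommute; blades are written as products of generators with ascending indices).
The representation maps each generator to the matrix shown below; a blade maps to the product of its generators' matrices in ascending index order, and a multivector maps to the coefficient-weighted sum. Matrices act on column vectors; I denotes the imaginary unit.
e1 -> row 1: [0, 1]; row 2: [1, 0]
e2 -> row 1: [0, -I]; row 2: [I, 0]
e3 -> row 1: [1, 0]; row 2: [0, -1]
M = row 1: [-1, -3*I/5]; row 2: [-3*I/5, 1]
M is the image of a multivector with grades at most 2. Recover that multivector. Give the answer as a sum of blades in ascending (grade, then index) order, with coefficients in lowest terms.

Method: 1, rho(e1), rho(e2), rho(e3) form a trace-orthogonal basis of the 2x2 complex matrices (tr(X Y) = 2 if X = Y, else 0), so M = m0*1 + m1*rho(e1) + m2*rho(e2) + m3*rho(e3) with m0 = tr(M)/2 = 0, m1 = tr(M rho(e1))/2 = -3*I/5, m2 = tr(M rho(e2))/2 = 0, m3 = tr(M rho(e3))/2 = -1.
Multiplying table entries, the bivector images are rho(e1 e2) = I*rho(e3), rho(e1 e3) = -I*rho(e2), rho(e2 e3) = I*rho(e1); with real blade coefficients the real parts of m0..m3 are the coefficients of 1, e1, e2, e3 and the imaginary parts give the bivectors (e2 e3: Im m1, e1 e3: -Im m2, e1 e2: Im m3).
Answer: -e3 - 3/5*e2 e3


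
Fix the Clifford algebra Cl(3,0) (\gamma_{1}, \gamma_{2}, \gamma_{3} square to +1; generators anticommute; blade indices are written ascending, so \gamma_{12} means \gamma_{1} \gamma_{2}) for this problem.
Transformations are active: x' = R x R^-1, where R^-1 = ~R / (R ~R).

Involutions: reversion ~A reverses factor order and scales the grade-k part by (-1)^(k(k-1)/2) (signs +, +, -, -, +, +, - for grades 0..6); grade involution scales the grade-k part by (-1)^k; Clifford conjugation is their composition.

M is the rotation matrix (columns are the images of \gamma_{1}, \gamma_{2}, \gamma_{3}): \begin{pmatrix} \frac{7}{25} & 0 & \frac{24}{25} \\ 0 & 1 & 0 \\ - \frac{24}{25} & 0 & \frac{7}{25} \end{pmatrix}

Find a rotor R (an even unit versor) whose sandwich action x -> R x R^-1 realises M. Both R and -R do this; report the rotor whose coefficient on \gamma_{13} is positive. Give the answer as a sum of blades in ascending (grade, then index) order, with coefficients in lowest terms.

Method: write R = a + b12*\gamma_{12} + b13*\gamma_{13} + b23*\gamma_{23} with a^2 + b12^2 + b13^2 + b23^2 = 1 (so R^-1 = ~R). Expanding the columns R e_j ~R gives tr M = 4a^2 - 1 and, from the antisymmetric part, M21 - M12 = -4a*b12, M13 - M31 = 4a*b13, M32 - M23 = -4a*b23.
Here tr M = \frac{39}{25}, so a^2 = (1 + tr M)/4 = \frac{16}{25} and a = ±\frac{4}{5}. Taking a = \frac{4}{5}: M21 - M12 = 0, M13 - M31 = \frac{48}{25}, M32 - M23 = 0, giving b12 = 0, b13 = \frac{3}{5}, b23 = 0, i.e. R = \frac{4}{5} + \frac{3}{5} \gamma_{13}.
Its \gamma_{13} coefficient is already positive.
Answer: \frac{4}{5} + \frac{3}{5} \gamma_{13}. Key observation: the double cover Spin(3) -> SO(3) sends R and -R to the same matrix (trace \frac{39}{25} here), so the stated sign of the \gamma_{13} coefficient is what selects one sheet.


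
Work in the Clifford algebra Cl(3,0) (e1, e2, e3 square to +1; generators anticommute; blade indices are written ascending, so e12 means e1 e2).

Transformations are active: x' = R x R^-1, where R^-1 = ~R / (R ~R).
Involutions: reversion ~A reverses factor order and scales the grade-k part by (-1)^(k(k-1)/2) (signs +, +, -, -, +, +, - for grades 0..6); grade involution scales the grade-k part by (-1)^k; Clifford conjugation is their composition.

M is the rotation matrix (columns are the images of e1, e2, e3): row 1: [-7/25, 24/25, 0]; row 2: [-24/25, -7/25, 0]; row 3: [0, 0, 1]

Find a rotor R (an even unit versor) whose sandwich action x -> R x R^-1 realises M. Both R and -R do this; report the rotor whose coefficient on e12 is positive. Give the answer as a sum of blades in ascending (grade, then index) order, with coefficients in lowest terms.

Method: write R = a + b12*e12 + b13*e13 + b23*e23 with a^2 + b12^2 + b13^2 + b23^2 = 1 (so R^-1 = ~R). Expanding the columns R e_j ~R gives tr M = 4a^2 - 1 and, from the antisymmetric part, M21 - M12 = -4a*b12, M13 - M31 = 4a*b13, M32 - M23 = -4a*b23.
Here tr M = 11/25, so a^2 = (1 + tr M)/4 = 9/25 and a = ±3/5. Taking a = 3/5: M21 - M12 = -48/25, M13 - M31 = 0, M32 - M23 = 0, giving b12 = 4/5, b13 = 0, b23 = 0, i.e. R = 3/5 + 4/5*e12.
Its e12 coefficient is already positive.
Answer: 3/5 + 4/5*e12. Why the constraint matters: R and -R act identically through the sandwich — M has trace 11/25 either way — so only the sign condition on e12 picks one of the two preimages.


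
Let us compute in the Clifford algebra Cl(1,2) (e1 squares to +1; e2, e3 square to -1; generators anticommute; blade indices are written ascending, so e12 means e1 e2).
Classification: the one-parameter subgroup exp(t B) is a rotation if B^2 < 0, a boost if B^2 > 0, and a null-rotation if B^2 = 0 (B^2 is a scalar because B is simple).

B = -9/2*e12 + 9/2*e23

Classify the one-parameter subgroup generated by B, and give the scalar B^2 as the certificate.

B^2 term by term: the squares give (-9/2)^2*(e12)^2 + (9/2)^2*(e23)^2 = 81/4*(+1) + 81/4*(-1) = 0 (each basis 2-blade squares to minus the product of its generators' squares); cross terms between blades sharing an index anticommute and cancel. So B^2 = 0.
Answer: null-rotation, certificate B^2 = 0. Note: conjugating B changes its blade decomposition but never the scalar B^2 = 0, whose sign settles the classification.


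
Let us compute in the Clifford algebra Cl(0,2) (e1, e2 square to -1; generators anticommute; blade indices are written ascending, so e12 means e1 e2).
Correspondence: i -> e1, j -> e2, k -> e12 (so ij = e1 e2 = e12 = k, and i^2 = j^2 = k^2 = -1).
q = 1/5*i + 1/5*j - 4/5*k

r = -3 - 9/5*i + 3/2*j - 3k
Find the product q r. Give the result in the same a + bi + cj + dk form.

In blades: q = 1/5*e1 + 1/5*e2 - 4/5*e12, r = -3 - 9/5*e1 + 3/2*e2 - 3*e12.
Distribute q over r term by term (generator squares from the signature, products reordered to ascending indices): (1/5*e1)*r = 9/25 - 3/5*e1 + 3/5*e2 + 3/10*e12; (1/5*e2)*r = -3/10 - 3/5*e1 - 3/5*e2 + 9/25*e12; (-4/5*e12)*r = -12/5 + 6/5*e1 + 36/25*e2 + 12/5*e12.
Sum: -117/50 + 36/25*e2 + 153/50*e12; translating back through the correspondence:
Answer: -117/50 + 36/25*j + 153/50*k


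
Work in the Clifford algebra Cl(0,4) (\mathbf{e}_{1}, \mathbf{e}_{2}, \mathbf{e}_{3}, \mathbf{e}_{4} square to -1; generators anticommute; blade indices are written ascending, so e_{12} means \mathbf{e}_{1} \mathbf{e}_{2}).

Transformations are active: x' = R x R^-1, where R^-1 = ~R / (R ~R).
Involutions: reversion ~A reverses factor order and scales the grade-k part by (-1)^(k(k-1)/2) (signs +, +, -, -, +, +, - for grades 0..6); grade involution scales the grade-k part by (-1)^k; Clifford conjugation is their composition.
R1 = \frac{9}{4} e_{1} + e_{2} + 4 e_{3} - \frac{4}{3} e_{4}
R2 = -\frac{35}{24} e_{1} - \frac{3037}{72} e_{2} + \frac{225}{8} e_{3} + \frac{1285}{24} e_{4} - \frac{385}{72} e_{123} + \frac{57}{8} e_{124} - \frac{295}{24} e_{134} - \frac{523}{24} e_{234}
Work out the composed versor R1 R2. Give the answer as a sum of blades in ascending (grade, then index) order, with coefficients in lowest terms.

Distribute over the terms of R1 (each basis-blade product reordered to ascending indices, repeated generators contracted through their squares):
(\frac{9}{4} e_{1}) R2 = \frac{105}{32} - \frac{3037}{32} e_{12} + \frac{2025}{32} e_{13} + \frac{3855}{32} e_{14} + \frac{385}{32} e_{23} - \frac{513}{32} e_{24} + \frac{885}{32} e_{34} - \frac{1569}{32} e_{1234}
(e_{2}) R2 = \frac{3037}{72} + \frac{35}{24} e_{12} - \frac{385}{72} e_{13} + \frac{57}{8} e_{14} + \frac{225}{8} e_{23} + \frac{1285}{24} e_{24} + \frac{523}{24} e_{34} + \frac{295}{24} e_{1234}
(4 e_{3}) R2 = -\frac{225}{2} + \frac{385}{18} e_{12} + \frac{35}{6} e_{13} - \frac{295}{6} e_{14} + \frac{3037}{18} e_{23} - \frac{523}{6} e_{24} + \frac{1285}{6} e_{34} + \frac{57}{2} e_{1234}
(-\frac{4}{3} e_{4}) R2 = \frac{1285}{18} + \frac{19}{2} e_{12} - \frac{295}{18} e_{13} - \frac{35}{18} e_{14} - \frac{523}{18} e_{23} - \frac{3037}{54} e_{24} + \frac{75}{2} e_{34} - \frac{385}{54} e_{1234}
Summing the partial products and collecting blades:
Answer: \frac{1253}{288} - \frac{18017}{288} e_{12} + \frac{13645}{288} e_{13} + \frac{22027}{288} e_{14} + \frac{17263}{96} e_{23} - \frac{91495}{864} e_{24} + \frac{28907}{96} e_{34} - \frac{13279}{864} e_{1234}


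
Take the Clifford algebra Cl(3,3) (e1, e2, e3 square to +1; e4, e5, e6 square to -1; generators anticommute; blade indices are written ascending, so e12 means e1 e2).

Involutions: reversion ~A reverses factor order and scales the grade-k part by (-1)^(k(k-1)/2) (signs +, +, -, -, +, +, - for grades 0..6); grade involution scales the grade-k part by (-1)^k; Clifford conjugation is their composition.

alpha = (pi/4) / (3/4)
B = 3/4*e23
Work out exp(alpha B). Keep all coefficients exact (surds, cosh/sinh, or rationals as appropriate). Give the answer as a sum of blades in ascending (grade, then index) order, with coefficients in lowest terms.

B^2 = (3/4)^2*(e23)^2 = 9/16*(-1) = -9/16 (a basis 2-blade squares to minus the product of its generators' squares).
B^2 = -9/16 — the negative square puts this in the circular regime; l = 3/4, alpha*l = pi/4, so exp(alpha B) = cos(pi/4) + (sin(pi/4)/(3/4))*B = sqrt(2)/2 + (2*sqrt(2)/3)*B.
Answer: sqrt(2)/2 + sqrt(2)/2*e23


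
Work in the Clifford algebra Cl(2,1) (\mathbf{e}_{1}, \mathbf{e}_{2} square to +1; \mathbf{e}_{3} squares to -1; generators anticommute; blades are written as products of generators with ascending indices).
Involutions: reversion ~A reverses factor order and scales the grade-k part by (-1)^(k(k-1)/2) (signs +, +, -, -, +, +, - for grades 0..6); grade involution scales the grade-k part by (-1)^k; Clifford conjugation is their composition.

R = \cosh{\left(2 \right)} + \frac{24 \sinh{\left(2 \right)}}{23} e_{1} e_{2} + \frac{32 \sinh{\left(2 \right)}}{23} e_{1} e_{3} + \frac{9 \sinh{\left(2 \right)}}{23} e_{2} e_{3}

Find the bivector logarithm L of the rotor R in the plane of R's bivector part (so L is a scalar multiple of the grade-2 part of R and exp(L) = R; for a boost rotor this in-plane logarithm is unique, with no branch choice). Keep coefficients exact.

The scalar part of R is \cosh{\left(2 \right)}, which fixes the rapidity magnitude through cosh (cosh is even, so it cannot fix the sign — the bivector part carries that); dividing the bivector part by sinh of the rapidity gives the plane, and L = rapidity * plane, where the joint sign ambiguity of (rapidity, plane) cancels in the product.
Concretely: cosh(rapidity) = \cosh{\left(2 \right)} gives rapidity = ±2, and since rapidity/sinh(rapidity) is even the sign is immaterial: L = (rapidity/sinh(rapidity)) * <R>_2 = (\frac{2}{\sinh{\left(2 \right)}}) * <R>_2.
Answer: \frac{48}{23} e_{1} e_{2} + \frac{64}{23} e_{1} e_{3} + \frac{18}{23} e_{2} e_{3}


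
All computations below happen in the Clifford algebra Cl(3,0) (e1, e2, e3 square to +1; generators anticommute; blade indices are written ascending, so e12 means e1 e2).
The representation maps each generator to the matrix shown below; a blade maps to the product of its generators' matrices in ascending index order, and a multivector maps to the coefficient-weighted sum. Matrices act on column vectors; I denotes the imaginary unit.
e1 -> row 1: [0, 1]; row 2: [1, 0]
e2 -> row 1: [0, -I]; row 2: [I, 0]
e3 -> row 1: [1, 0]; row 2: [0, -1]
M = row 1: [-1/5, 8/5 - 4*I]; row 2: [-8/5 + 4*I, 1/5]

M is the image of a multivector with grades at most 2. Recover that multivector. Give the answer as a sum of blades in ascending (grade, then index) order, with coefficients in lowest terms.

Method: 1, rho(e1), rho(e2), rho(e3) form a trace-orthogonal basis of the 2x2 complex matrices (tr(X Y) = 2 if X = Y, else 0), so M = m0*1 + m1*rho(e1) + m2*rho(e2) + m3*rho(e3) with m0 = tr(M)/2 = 0, m1 = tr(M rho(e1))/2 = 0, m2 = tr(M rho(e2))/2 = 4 + 8*I/5, m3 = tr(M rho(e3))/2 = -1/5.
Multiplying table entries, the bivector images are rho(e12) = I*rho(e3), rho(e13) = -I*rho(e2), rho(e23) = I*rho(e1); with real blade coefficients the real parts of m0..m3 are the coefficients of 1, e1, e2, e3 and the imaginary parts give the bivectors (e23: Im m1, e13: -Im m2, e12: Im m3).
Answer: 4*e2 - 1/5*e3 - 8/5*e13


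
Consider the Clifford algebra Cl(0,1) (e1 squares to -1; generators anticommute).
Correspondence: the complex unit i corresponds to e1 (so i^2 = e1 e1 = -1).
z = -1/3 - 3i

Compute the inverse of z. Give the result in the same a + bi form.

In blades: z = -1/3 - 3*e1.
With qbar = -1/3 + 3*e1 (scalar fixed, mapped units negated), z qbar = 82/9 (the sum of squared coefficients), so z^-1 = qbar / (82/9) = -3/82 + 27/82*e1; translating back:
Answer: -3/82 + 27/82*i


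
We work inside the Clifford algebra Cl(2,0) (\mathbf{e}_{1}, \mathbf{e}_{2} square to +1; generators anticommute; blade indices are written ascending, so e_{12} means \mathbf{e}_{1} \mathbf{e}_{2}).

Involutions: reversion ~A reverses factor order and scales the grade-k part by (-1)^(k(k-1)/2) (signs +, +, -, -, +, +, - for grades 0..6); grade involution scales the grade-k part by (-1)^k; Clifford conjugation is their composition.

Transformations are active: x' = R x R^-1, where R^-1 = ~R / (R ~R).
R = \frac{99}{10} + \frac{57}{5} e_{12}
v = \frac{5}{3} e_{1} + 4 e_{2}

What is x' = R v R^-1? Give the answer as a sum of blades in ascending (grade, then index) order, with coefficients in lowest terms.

~R = \frac{99}{10} - \frac{57}{5} e_{12}, and R ~R = \frac{22797}{100}, so R^-1 = ~R / (\frac{22797}{100}).
R v = \frac{621}{10} e_{1} + \frac{103}{5} e_{2}
Answer: \frac{28321}{7599} e_{1} - \frac{5600}{2533} e_{2}


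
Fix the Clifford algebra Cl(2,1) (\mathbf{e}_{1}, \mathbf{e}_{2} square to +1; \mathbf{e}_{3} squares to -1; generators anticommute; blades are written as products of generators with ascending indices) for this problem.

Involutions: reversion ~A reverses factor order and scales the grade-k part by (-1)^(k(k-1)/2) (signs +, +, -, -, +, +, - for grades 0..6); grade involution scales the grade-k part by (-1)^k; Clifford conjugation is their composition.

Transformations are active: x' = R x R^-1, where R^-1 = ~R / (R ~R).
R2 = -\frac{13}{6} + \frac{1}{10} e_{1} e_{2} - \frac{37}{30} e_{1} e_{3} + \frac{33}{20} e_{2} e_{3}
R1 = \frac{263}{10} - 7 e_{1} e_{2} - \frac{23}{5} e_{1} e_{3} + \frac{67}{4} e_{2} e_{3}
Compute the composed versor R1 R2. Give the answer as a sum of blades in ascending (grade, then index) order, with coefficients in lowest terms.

Distribute over the terms of R1 (each basis-blade product reordered to ascending indices, repeated generators contracted through their squares):
(\frac{263}{10}) R2 = -\frac{3419}{60} + \frac{263}{100} e_{1} e_{2} - \frac{9731}{300} e_{1} e_{3} + \frac{8679}{200} e_{2} e_{3}
(-7 e_{1} e_{2}) R2 = \frac{7}{10} + \frac{91}{6} e_{1} e_{2} - \frac{231}{20} e_{1} e_{3} - \frac{259}{30} e_{2} e_{3}
(-\frac{23}{5} e_{1} e_{3}) R2 = \frac{851}{150} - \frac{759}{100} e_{1} e_{2} + \frac{299}{30} e_{1} e_{3} - \frac{23}{50} e_{2} e_{3}
(\frac{67}{4} e_{2} e_{3}) R2 = \frac{2211}{80} + \frac{2479}{120} e_{1} e_{2} - \frac{67}{40} e_{1} e_{3} - \frac{871}{24} e_{2} e_{3}
Summing the partial products and collecting blades:
Answer: -\frac{9189}{400} + \frac{6173}{200} e_{1} e_{2} - \frac{7139}{200} e_{1} e_{3} - \frac{199}{100} e_{2} e_{3}


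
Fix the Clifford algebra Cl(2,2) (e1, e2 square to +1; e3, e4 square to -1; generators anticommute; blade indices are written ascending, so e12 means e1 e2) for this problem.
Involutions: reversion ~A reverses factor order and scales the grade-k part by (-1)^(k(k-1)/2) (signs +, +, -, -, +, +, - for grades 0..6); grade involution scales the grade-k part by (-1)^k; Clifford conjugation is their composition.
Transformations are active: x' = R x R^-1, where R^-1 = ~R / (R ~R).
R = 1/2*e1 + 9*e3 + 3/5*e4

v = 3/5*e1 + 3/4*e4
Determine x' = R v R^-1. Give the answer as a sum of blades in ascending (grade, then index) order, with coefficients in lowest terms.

~R = 1/2*e1 + 9*e3 + 3/5*e4, and R ~R = -8111/100, so R^-1 = ~R / (-8111/100).
R v = -3/20 - 27/5*e13 + 3/200*e14 + 27/4*e34
Answer: -24258/40555*e1 + 270/8111*e3 - 24261/32444*e4


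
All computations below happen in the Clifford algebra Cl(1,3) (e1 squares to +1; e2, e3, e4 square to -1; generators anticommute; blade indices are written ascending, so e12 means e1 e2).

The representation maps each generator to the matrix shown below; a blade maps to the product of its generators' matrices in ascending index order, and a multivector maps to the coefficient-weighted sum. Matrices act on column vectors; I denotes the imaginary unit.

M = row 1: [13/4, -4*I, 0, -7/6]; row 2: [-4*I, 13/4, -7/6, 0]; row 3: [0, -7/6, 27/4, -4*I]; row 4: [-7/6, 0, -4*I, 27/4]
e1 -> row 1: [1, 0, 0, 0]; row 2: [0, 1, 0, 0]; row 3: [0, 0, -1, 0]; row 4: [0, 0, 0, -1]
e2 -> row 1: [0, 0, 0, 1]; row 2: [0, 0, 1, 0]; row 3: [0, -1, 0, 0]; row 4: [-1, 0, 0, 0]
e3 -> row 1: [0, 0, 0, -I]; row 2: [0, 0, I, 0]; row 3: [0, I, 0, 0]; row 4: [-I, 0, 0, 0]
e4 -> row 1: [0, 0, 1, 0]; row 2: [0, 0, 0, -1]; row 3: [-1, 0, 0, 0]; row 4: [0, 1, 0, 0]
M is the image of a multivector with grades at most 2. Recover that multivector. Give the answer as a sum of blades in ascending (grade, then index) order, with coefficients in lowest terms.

Method: the blade images are trace-orthogonal — tr(rho(e_A) rho(e_B)^-1) = 4 if A = B and 0 otherwise — and rho(e_A)^-1 = (e_A)^2 * rho(e_A) with (e_A)^2 = +1 or -1, so the coefficient of e_A in the preimage is (e_A)^2 * tr(M rho(e_A))/4.
Nonzero projections over blades of grade <= 2: 1: (1)^2 = +1, tr(M 1) = 20, coefficient 5; e1: (e1)^2 = +1, tr(M rho(e1)) = -7, coefficient -7/4; e12: (e12)^2 = +1, tr(M rho(e12)) = -14/3, coefficient -7/6; e34: (e34)^2 = -1, tr(M rho(e34)) = -16, coefficient 4. Every other blade of grade <= 2 projects to 0.
Answer: 5 - 7/4*e1 - 7/6*e12 + 4*e34


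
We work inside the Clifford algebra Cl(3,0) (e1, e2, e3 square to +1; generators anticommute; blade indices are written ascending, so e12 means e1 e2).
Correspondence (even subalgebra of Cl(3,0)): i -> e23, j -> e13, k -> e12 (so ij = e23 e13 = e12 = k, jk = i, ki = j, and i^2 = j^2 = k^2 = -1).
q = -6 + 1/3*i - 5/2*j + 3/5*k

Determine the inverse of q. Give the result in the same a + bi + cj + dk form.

In blades: q = -6 + 3/5*e12 - 5/2*e13 + 1/3*e23.
With qbar = -6 - 3/5*e12 + 5/2*e13 - 1/3*e23 (scalar fixed, mapped units negated), q qbar = 38449/900 (the sum of squared coefficients), so q^-1 = qbar / (38449/900) = -5400/38449 - 540/38449*e12 + 2250/38449*e13 - 300/38449*e23; translating back:
Answer: -5400/38449 - 300/38449*i + 2250/38449*j - 540/38449*k


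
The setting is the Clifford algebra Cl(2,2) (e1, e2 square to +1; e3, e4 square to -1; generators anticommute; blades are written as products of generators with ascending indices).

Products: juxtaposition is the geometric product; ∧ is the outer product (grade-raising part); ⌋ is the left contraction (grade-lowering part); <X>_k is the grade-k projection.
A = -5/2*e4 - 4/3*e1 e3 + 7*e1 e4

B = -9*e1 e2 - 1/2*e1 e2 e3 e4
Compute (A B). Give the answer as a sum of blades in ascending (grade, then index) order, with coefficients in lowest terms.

step 1: 17/2*e2 e3 - 191/3*e2 e4 + 5/4*e1 e2 e3 + 45/2*e1 e2 e4
Answer: 17/2*e2 e3 - 191/3*e2 e4 + 5/4*e1 e2 e3 + 45/2*e1 e2 e4


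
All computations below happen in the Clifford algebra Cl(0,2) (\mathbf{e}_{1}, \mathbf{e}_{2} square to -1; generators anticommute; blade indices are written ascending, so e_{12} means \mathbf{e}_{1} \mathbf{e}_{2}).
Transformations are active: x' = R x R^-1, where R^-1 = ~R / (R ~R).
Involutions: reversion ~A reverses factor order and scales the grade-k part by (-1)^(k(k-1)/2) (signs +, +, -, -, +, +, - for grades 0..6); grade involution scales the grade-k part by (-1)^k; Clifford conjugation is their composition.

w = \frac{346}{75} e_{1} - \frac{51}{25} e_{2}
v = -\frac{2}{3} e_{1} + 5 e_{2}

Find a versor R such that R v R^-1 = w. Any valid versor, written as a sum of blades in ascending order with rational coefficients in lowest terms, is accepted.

A norm check does it: q(v) = q(w) = -\frac{229}{9}, hence R = v + w = \frac{296}{75} e_{1} + \frac{74}{25} e_{2} realises the map — parallel part kept, (v - w)/2 negated, v carried to w.
Answer: \frac{296}{75} e_{1} + \frac{74}{25} e_{2}


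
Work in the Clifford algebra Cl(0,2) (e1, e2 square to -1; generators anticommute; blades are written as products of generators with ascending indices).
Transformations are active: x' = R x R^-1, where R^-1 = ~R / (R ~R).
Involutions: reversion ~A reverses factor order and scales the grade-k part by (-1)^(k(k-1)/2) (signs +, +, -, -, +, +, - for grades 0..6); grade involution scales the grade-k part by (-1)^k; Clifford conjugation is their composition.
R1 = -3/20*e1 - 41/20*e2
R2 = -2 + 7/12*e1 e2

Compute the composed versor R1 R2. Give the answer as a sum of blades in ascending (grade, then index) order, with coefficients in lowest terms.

Distribute over the terms of R1 (each basis-blade product reordered to ascending indices, repeated generators contracted through their squares):
(-3/20*e1) R2 = 3/10*e1 + 7/80*e2
(-41/20*e2) R2 = -287/240*e1 + 41/10*e2
Summing the partial products and collecting blades:
Answer: -43/48*e1 + 67/16*e2


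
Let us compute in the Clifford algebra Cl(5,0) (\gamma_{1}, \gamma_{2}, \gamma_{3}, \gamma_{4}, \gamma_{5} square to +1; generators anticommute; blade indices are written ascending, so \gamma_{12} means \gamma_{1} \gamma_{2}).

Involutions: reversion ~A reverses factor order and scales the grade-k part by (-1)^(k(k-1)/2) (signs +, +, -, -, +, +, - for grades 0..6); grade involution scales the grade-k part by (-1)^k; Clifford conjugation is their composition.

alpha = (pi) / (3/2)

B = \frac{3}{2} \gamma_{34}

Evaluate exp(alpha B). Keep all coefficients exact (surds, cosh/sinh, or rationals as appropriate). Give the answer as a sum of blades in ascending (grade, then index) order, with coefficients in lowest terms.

B^2 = (\frac{3}{2})^2*(\gamma_{34})^2 = \frac{9}{4}*(-1) = -\frac{9}{4} (a basis 2-blade squares to minus the product of its generators' squares).
B^2 = -\frac{9}{4} — B^2 < 0, so the exponential closes trigonometrically: l = \frac{3}{2}, alpha*l = \pi, so exp(alpha B) = cos(\pi) + (sin(\pi)/(\frac{3}{2}))*B = -1 + (0)*B.
Answer: -1


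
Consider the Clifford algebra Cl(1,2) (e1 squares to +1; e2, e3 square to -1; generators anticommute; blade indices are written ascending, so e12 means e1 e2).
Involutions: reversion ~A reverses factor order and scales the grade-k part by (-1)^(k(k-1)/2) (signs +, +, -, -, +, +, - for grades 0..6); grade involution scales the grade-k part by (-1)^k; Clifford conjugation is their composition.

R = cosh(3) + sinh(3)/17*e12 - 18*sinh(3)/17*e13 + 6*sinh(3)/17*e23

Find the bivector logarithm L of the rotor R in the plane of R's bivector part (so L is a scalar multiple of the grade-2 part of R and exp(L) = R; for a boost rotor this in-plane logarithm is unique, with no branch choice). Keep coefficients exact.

The scalar part of R is cosh(3), which fixes the rapidity magnitude through cosh (cosh is even, so it cannot fix the sign — the bivector part carries that); dividing the bivector part by sinh of the rapidity gives the plane, and L = rapidity * plane, where the joint sign ambiguity of (rapidity, plane) cancels in the product.
Concretely: cosh(rapidity) = cosh(3) gives rapidity = ±3, and since rapidity/sinh(rapidity) is even the sign is immaterial: L = (rapidity/sinh(rapidity)) * <R>_2 = (3/sinh(3)) * <R>_2.
Answer: 3/17*e12 - 54/17*e13 + 18/17*e23


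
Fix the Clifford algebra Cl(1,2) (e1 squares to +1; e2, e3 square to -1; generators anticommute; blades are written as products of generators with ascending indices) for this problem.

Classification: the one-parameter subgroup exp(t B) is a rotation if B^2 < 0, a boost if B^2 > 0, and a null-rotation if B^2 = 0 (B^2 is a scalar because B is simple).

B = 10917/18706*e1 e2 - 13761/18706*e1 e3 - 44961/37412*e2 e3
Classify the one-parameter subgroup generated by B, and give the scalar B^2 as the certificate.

B^2 term by term: the squares give (10917/18706)^2*(e1 e2)^2 + (-13761/18706)^2*(e1 e3)^2 + (-44961/37412)^2*(e2 e3)^2 = 119180889/349914436*(+1) + 189365121/349914436*(+1) + 2021491521/1399657744*(-1) = -9/16 (each basis 2-blade squares to minus the product of its generators' squares); cross terms between blades sharing an index anticommute and cancel. So B^2 = -9/16.
Answer: rotation, certificate B^2 = -9/16. One invariant decides it: the square -9/16 survives every conjugation, and its sign is exactly the classification.


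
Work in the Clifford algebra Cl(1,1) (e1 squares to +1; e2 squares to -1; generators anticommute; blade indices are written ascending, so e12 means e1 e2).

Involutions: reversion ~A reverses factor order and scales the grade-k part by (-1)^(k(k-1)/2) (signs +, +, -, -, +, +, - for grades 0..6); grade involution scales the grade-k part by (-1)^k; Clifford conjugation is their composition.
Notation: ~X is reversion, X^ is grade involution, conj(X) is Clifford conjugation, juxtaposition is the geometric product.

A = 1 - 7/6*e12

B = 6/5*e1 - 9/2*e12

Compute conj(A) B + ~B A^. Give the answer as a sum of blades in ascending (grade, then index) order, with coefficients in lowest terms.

first term: -21/4 + 6/5*e1 - 7/5*e2 - 9/2*e12
second term: -21/4 + 6/5*e1 - 7/5*e2 + 9/2*e12
Answer: -21/2 + 12/5*e1 - 14/5*e2


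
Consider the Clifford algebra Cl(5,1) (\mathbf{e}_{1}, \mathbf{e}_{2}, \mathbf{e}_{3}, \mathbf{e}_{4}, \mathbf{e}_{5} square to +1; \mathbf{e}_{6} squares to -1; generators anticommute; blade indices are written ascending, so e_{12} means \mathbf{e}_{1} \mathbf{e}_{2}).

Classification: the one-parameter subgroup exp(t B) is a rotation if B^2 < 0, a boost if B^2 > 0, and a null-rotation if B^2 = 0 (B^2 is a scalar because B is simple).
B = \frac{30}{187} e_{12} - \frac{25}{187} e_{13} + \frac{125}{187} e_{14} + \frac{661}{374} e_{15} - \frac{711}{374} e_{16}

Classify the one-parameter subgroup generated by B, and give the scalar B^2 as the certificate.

B^2 term by term: the squares give (\frac{30}{187})^2*(e_{12})^2 + (-\frac{25}{187})^2*(e_{13})^2 + (\frac{125}{187})^2*(e_{14})^2 + (\frac{661}{374})^2*(e_{15})^2 + (-\frac{711}{374})^2*(e_{16})^2 = \frac{900}{34969}*(-1) + \frac{625}{34969}*(-1) + \frac{15625}{34969}*(-1) + \frac{436921}{139876}*(-1) + \frac{505521}{139876}*(+1) = 0 (each basis 2-blade squares to minus the product of its generators' squares); cross terms between blades sharing an index anticommute and cancel. So B^2 = 0.
Answer: null-rotation, certificate B^2 = 0. The invariant at work: B^2 = 0 is unchanged by conjugation, hence its sign classifies the subgroup whatever basis B is written in.


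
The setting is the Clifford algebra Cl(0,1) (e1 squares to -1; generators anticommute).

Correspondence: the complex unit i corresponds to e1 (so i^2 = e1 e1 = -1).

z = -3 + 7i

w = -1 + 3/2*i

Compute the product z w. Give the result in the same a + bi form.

In blades: z = -3 + 7*e1, w = -1 + 3/2*e1.
Distribute z over w term by term (generator squares from the signature, products reordered to ascending indices): (-3)*w = 3 - 9/2*e1; (7*e1)*w = -21/2 - 7*e1.
Sum: -15/2 - 23/2*e1; translating back through the correspondence:
Answer: -15/2 - 23/2*i


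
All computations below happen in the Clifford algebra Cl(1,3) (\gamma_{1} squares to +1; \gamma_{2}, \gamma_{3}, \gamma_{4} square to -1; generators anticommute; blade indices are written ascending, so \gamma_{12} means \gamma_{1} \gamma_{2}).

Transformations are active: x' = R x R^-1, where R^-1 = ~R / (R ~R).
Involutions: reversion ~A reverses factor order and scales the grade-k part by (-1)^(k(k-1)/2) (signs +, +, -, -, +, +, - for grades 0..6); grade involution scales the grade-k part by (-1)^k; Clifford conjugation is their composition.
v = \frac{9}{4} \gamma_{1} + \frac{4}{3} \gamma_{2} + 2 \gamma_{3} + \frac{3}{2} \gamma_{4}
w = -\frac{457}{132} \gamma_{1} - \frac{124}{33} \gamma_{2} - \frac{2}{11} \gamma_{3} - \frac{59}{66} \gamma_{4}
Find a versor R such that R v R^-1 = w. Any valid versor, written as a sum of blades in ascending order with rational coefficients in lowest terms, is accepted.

A norm check does it: q(v) = q(w) = -\frac{427}{144}, hence R = v + w = -\frac{40}{33} \gamma_{1} - \frac{80}{33} \gamma_{2} + \frac{20}{11} \gamma_{3} + \frac{20}{33} \gamma_{4} realises the map — parallel part kept, (v - w)/2 negated, v carried to w.
Answer: -\frac{40}{33} \gamma_{1} - \frac{80}{33} \gamma_{2} + \frac{20}{11} \gamma_{3} + \frac{20}{33} \gamma_{4}


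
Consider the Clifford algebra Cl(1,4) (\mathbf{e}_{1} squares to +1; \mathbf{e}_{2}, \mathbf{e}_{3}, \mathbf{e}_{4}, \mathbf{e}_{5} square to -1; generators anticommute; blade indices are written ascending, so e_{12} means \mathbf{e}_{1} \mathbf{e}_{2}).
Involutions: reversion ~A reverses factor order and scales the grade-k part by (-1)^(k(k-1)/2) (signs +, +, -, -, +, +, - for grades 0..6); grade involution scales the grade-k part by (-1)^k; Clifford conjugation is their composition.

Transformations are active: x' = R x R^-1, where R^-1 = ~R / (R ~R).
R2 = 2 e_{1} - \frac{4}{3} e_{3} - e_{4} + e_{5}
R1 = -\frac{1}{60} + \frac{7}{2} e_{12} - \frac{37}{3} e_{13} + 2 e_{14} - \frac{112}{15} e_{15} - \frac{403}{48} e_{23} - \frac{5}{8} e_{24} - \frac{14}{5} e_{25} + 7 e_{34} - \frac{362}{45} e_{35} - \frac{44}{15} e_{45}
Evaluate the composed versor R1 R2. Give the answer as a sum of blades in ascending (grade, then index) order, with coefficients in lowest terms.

Distribute over the terms of R2 (each basis-blade product reordered to ascending indices, repeated generators contracted through their squares):
R1 (2 e_{1}) = -\frac{1}{30} e_{1} - 7 e_{2} + \frac{74}{3} e_{3} - 4 e_{4} + \frac{224}{15} e_{5} - \frac{403}{24} e_{123} - \frac{5}{4} e_{124} - \frac{28}{5} e_{125} + 14 e_{134} - \frac{724}{45} e_{135} - \frac{88}{15} e_{145}
R1 (-\frac{4}{3} e_{3}) = -\frac{148}{9} e_{1} - \frac{403}{36} e_{2} + \frac{1}{45} e_{3} - \frac{28}{3} e_{4} + \frac{1448}{135} e_{5} - \frac{14}{3} e_{123} + \frac{8}{3} e_{134} - \frac{448}{45} e_{135} - \frac{5}{6} e_{234} - \frac{56}{15} e_{235} + \frac{176}{45} e_{345}
R1 (-e_{4}) = 2 e_{1} - \frac{5}{8} e_{2} + 7 e_{3} + \frac{1}{60} e_{4} + \frac{44}{15} e_{5} - \frac{7}{2} e_{124} + \frac{37}{3} e_{134} - \frac{112}{15} e_{145} + \frac{403}{48} e_{234} - \frac{14}{5} e_{245} - \frac{362}{45} e_{345}
R1 (e_{5}) = \frac{112}{15} e_{1} + \frac{14}{5} e_{2} + \frac{362}{45} e_{3} + \frac{44}{15} e_{4} - \frac{1}{60} e_{5} + \frac{7}{2} e_{125} - \frac{37}{3} e_{135} + 2 e_{145} - \frac{403}{48} e_{235} - \frac{5}{8} e_{245} + 7 e_{345}
Summing the partial products and collecting blades:
Answer: -\frac{631}{90} e_{1} - \frac{5767}{360} e_{2} + \frac{596}{15} e_{3} - \frac{623}{60} e_{4} + \frac{15431}{540} e_{5} - \frac{515}{24} e_{123} - \frac{19}{4} e_{124} - \frac{21}{10} e_{125} + 29 e_{134} - \frac{1727}{45} e_{135} - \frac{34}{3} e_{145} + \frac{121}{16} e_{234} - \frac{2911}{240} e_{235} - \frac{137}{40} e_{245} + \frac{43}{15} e_{345}


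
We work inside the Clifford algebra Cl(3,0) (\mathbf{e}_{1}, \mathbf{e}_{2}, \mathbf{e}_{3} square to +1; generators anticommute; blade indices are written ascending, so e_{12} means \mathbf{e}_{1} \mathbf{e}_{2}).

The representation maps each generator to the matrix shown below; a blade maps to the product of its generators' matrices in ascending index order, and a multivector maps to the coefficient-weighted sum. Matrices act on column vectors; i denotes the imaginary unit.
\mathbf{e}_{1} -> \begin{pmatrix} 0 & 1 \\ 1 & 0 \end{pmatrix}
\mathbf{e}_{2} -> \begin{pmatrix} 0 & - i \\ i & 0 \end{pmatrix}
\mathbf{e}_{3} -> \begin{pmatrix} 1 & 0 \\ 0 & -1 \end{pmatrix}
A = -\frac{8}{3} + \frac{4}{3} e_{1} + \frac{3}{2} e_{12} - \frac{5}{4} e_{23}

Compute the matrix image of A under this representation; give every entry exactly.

Bivector images (products of the table entries): rho(e_{12}) = rho(\mathbf{e}_{1})rho(\mathbf{e}_{2}) = \begin{pmatrix} i & 0 \\ 0 & - i \end{pmatrix}; rho(e_{23}) = rho(\mathbf{e}_{2})rho(\mathbf{e}_{3}) = \begin{pmatrix} 0 & i \\ i & 0 \end{pmatrix}.
M = (-\frac{8}{3})*1 + (\frac{4}{3})*rho(e_{1}) + (\frac{3}{2})*rho(e_{12}) + (-\frac{5}{4})*rho(e_{23}), summed entrywise (1 is the identity matrix):
Answer: \begin{pmatrix} - \frac{8}{3} + \frac{3 i}{2} & \frac{4}{3} - \frac{5 i}{4} \\ \frac{4}{3} - \frac{5 i}{4} & - \frac{8}{3} - \frac{3 i}{2} \end{pmatrix}


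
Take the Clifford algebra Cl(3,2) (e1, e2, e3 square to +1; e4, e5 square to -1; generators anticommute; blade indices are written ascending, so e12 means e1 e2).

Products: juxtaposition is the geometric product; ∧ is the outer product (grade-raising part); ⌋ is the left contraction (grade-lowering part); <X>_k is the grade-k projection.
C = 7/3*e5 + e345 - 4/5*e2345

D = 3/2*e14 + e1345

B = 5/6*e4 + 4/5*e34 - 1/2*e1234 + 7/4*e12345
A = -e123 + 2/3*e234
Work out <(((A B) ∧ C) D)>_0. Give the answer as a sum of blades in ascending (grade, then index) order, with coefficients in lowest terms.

step 1: 1/3*e1 + 8/15*e2 - 1/2*e4 - 7/6*e15 - 5/9*e23 + 7/4*e45 - 4/5*e124 - 5/6*e1234
step 2: 7/9*e15 + 56/45*e25 - 7/6*e45 - 35/27*e235 - 28/15*e1245 + 1/3*e1345 + 8/15*e2345 - 199/90*e12345
step 3: 1/3 + 199/90*e2 - 8/15*e12 + 7/6*e13 - 7/4*e15 - 28/15*e23 + 14/5*e25 + 7/9*e34 - 1/2*e35 + 7/6*e45 - 35/27*e124 - 199/60*e235 - 56/45*e1234 + 4/5*e1235 - 28/15*e1245 - 35/18*e12345
step 4: 1/3
Answer: 1/3


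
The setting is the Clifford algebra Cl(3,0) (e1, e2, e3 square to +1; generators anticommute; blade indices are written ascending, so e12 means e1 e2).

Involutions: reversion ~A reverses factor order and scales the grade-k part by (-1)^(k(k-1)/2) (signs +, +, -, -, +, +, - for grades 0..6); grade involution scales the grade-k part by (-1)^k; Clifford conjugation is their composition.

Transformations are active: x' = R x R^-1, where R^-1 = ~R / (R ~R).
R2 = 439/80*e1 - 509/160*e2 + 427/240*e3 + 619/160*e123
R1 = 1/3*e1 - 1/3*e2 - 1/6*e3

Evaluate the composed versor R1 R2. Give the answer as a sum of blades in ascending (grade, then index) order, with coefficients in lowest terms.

Distribute over the terms of R1 (each basis-blade product reordered to ascending indices, repeated generators contracted through their squares):
(1/3*e1) R2 = 439/240 - 509/480*e12 + 427/720*e13 + 619/480*e23
(-1/3*e2) R2 = 509/480 + 439/240*e12 + 619/480*e13 - 427/720*e23
(-1/6*e3) R2 = -427/1440 - 619/960*e12 + 439/480*e13 - 509/960*e23
Summing the partial products and collecting blades:
Answer: 1867/720 + 119/960*e12 + 1007/360*e13 + 479/2880*e23


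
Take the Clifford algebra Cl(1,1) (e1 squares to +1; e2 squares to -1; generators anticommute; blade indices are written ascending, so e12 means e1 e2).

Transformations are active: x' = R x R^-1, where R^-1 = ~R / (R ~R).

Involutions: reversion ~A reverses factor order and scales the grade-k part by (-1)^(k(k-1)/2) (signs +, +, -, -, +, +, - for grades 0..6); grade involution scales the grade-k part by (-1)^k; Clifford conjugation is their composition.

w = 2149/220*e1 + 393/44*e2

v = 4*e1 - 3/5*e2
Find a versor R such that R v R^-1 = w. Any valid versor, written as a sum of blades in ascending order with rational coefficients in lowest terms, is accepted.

Sketch: the shared square 391/25 makes R = v + w = 3029/220*e1 + 1833/220*e2 the natural versor; its sandwich fixes that direction, negates (v - w)/2, and sends v to w.
Answer: 3029/220*e1 + 1833/220*e2


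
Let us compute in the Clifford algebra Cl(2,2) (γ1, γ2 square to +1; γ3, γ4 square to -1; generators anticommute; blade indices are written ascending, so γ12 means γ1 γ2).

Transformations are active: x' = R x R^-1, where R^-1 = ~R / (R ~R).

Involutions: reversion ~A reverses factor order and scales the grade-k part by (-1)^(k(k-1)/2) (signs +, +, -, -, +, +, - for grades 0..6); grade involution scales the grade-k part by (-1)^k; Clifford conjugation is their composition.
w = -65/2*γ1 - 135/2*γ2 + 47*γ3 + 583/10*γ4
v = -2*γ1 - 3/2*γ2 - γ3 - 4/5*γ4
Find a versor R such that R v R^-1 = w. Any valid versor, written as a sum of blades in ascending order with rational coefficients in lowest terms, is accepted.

The midline construction: v and w both square to 461/100, so reflecting in their sum -69/2*γ1 - 69*γ2 + 46*γ3 + 115/2*γ4 exchanges them.
Answer: -69/2*γ1 - 69*γ2 + 46*γ3 + 115/2*γ4
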